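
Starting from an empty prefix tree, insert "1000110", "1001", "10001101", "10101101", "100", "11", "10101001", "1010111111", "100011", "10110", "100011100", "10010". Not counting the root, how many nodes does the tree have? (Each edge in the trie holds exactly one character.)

Trie structure (* marks end of a word):
(root)
└─ 1
   ├─ 0
   │  ├─ 0 *
   │  │  ├─ 0
   │  │  │  └─ 1
   │  │  │     └─ 1 *
   │  │  │        ├─ 0 *
   │  │  │        │  └─ 1 *
   │  │  │        └─ 1
   │  │  │           └─ 0
   │  │  │              └─ 0 *
   │  │  └─ 1 *
   │  │     └─ 0 *
   │  └─ 1
   │     ├─ 0
   │     │  └─ 1
   │     │     ├─ 0
   │     │     │  └─ 0
   │     │     │     └─ 1 *
   │     │     └─ 1
   │     │        ├─ 0
   │     │        │  └─ 1 *
   │     │        └─ 1
   │     │           └─ 1
   │     │              └─ 1
   │     │                 └─ 1 *
   │     └─ 1
   │        └─ 0 *
   └─ 1 *
Counting every labelled node above: 29.

29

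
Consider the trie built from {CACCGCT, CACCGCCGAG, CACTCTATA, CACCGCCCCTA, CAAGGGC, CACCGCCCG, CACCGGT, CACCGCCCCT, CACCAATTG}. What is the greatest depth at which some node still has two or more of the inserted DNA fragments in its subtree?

The deepest shared node is where two words last agree before diverging.
e.g. "CACCGCCCCT" and "CACCGCCCCTA" share the prefix "CACCGCCCCT" of length 10; no pair shares a longer one.
Longest shared-prefix length: 10

10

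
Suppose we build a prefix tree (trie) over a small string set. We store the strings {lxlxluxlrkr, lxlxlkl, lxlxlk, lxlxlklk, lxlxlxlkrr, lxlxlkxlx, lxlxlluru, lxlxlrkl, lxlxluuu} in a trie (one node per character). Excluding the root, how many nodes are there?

Trace insertions, counting only characters that open a new branch:
  "lxlxluxlrkr" → 11 new (l, x, l, x, l, u, x, l, r, k, r)
  "lxlxlkl" → prefix "lxlxl" already present; 2 new (k, l)
  "lxlxlk" → prefix "lxlxlk" already present; 0 new (none)
  "lxlxlklk" → prefix "lxlxlkl" already present; 1 new (k)
  "lxlxlxlkrr" → prefix "lxlxl" already present; 5 new (x, l, k, r, r)
  "lxlxlkxlx" → prefix "lxlxlk" already present; 3 new (x, l, x)
  "lxlxlluru" → prefix "lxlxl" already present; 4 new (l, u, r, u)
  "lxlxlrkl" → prefix "lxlxl" already present; 3 new (r, k, l)
  "lxlxluuu" → prefix "lxlxlu" already present; 2 new (u, u)
Total nodes = 11 + 2 + 0 + 1 + 5 + 3 + 4 + 3 + 2 = 31

31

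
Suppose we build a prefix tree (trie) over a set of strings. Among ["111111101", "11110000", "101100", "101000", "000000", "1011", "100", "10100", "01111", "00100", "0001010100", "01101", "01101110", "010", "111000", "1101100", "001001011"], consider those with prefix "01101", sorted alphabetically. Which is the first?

Words with prefix "01101", in lexicographic order: "01101", "01101110"
The 1st is 01101.

01101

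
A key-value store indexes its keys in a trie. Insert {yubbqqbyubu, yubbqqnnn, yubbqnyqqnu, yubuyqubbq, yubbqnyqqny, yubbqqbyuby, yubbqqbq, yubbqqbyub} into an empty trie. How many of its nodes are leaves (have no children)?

Leaves are exactly the stored words that no other stored word extends.
Those words: "yubbqnyqqnu", "yubbqnyqqny", "yubbqqbq", "yubbqqbyubu", "yubbqqbyuby", "yubbqqnnn", "yubuyqubbq"
Leaf count: 7

7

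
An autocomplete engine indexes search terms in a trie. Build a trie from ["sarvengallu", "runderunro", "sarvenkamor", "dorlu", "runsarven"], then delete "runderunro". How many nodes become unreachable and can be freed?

7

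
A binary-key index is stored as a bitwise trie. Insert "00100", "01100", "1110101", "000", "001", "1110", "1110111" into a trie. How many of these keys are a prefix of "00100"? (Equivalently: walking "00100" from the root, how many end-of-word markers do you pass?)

2

Check each prefix of "00100" against the stored set — each match is an end-marker on the path.
Prefixes of the query that are stored words: "001", "00100"
Count: 2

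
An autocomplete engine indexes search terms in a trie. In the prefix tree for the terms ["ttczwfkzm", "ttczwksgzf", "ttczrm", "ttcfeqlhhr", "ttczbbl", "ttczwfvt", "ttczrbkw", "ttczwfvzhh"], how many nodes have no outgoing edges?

8

Leaves are exactly the stored words that no other stored word extends.
Those words: "ttcfeqlhhr", "ttczbbl", "ttczrbkw", "ttczrm", "ttczwfkzm", "ttczwfvt", "ttczwfvzhh", "ttczwksgzf"
Leaf count: 8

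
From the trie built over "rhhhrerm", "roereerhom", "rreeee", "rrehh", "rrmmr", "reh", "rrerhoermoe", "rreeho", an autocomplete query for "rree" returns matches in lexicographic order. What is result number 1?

rreeee

DFS of the "rree" subtree visits, in order: "rreeee", "rreeho"
Position 1: rreeee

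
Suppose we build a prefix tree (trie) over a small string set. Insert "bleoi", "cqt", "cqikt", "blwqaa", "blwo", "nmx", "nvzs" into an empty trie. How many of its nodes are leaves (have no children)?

Leaves are exactly the stored words that no other stored word extends.
Those words: "bleoi", "blwo", "blwqaa", "cqikt", "cqt", "nmx", "nvzs"
Leaf count: 7

7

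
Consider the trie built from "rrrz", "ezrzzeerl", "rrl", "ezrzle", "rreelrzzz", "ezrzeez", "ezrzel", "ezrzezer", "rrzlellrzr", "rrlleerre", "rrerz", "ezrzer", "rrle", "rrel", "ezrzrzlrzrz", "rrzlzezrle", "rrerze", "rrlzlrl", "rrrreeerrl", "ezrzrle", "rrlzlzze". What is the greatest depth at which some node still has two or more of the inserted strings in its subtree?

The deepest shared node is where two words last agree before diverging.
e.g. "ezrzeez" and "ezrzel" share the prefix "ezrze" of length 5; no pair shares a longer one.
Longest shared-prefix length: 5

5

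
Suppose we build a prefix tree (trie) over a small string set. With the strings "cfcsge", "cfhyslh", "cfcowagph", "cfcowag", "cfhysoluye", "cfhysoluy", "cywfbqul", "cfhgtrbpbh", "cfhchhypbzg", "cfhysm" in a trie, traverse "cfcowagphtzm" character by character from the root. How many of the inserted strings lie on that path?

Traverse "cfcowagphtzm" character by character; count nodes along the way that are marked as word ends.
Prefixes of the query that are stored words: "cfcowag", "cfcowagph"
Count: 2

2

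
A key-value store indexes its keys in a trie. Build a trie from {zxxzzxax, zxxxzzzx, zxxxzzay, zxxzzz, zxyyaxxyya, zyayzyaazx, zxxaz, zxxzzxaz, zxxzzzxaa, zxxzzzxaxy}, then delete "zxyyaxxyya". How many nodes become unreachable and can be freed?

8

Walk "zxyyaxxyya" from the leaf back toward the root, removing each node that no remaining word uses.
The suffix "yyaxxyya" (8 nodes) is used only by "zxyyaxxyya"; the node for "zx" still has the child "x", so pruning stops there.
Nodes removed: 8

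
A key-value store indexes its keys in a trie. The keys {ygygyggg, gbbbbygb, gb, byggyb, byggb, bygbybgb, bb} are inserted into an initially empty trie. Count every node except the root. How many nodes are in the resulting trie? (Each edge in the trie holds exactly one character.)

Trace insertions, counting only characters that open a new branch:
  "ygygyggg" → 8 new (y, g, y, g, y, g, g, g)
  "gbbbbygb" → 8 new (g, b, b, b, b, y, g, b)
  "gb" → prefix "gb" already present; 0 new (none)
  "byggyb" → 6 new (b, y, g, g, y, b)
  "byggb" → prefix "bygg" already present; 1 new (b)
  "bygbybgb" → prefix "byg" already present; 5 new (b, y, b, g, b)
  "bb" → prefix "b" already present; 1 new (b)
Total nodes = 8 + 8 + 0 + 6 + 1 + 5 + 1 = 29

29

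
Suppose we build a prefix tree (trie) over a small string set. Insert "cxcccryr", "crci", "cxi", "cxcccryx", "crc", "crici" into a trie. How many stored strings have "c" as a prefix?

Walk to "c"; the words in its subtree are exactly those with that prefix.
Matches: "crc", "crci", "crici", "cxcccryr", "cxcccryx", "cxi"
Count: 6

6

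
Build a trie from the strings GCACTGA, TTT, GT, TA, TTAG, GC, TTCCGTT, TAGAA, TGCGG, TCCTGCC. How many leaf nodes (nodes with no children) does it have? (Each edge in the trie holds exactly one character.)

8

A leaf is a node with no children — equivalently, the end of a word that is not a proper prefix of any other stored word.
Those words: "GCACTGA", "GT", "TAGAA", "TCCTGCC", "TGCGG", "TTAG", "TTCCGTT", "TTT"
Leaf count: 8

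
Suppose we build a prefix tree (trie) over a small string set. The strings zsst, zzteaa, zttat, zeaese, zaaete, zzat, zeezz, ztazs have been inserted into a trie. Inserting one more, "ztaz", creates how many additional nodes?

0

Every character of "ztaz" already lies on an existing path (it is a prefix of some stored word).
No new nodes are needed: 0.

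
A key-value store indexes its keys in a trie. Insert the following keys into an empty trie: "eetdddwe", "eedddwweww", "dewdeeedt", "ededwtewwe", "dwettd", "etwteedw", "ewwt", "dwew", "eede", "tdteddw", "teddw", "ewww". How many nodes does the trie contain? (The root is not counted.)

Count nodes per top-level branch (shared prefixes stored once):
  'd'-branch (dewdeeedt, dwettd, dwew): 15 nodes
  'e'-branch (ededwtewwe, eedddwweww, eede, eetdddwe, etwteedw, ewwt, ewww): 37 nodes
  't'-branch (tdteddw, teddw): 11 nodes
Sum: 63

63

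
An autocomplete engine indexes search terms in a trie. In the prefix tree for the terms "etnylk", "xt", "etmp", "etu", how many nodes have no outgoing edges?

Leaves are exactly the stored words that no other stored word extends.
Those words: "etmp", "etnylk", "etu", "xt"
Leaf count: 4

4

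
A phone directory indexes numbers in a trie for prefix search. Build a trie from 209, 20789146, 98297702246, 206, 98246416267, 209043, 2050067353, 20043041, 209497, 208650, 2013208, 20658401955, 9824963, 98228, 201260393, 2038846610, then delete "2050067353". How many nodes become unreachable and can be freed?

A node on "2050067353"'s path can go only if nothing else ends at it or branches off below it.
The suffix "50067353" (8 nodes) is used only by "2050067353"; the node for "20" still has the child "9", so pruning stops there.
Nodes removed: 8

8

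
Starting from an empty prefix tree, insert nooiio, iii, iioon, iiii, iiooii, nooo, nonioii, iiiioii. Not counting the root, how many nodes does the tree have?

24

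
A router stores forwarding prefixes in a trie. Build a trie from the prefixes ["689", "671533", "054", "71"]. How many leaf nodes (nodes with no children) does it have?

4

A leaf is a node with no children — equivalently, the end of a word that is not a proper prefix of any other stored word.
Those words: "054", "671533", "689", "71"
Leaf count: 4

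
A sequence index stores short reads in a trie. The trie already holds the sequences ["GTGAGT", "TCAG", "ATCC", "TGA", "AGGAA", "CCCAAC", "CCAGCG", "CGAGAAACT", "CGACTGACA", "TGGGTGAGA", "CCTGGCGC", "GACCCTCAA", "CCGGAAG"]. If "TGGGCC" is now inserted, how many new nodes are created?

2

Walking "TGGGCC" from the root, the first 4 characters ("TGGG") follow existing edges; "C" is the first miss.
So 6 − 4 = 2 new nodes.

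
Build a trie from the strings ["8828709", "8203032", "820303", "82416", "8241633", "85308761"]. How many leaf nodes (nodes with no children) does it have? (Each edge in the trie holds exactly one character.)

Leaves are exactly the stored words that no other stored word extends.
Those words: "8203032", "8241633", "85308761", "8828709"
Leaf count: 4

4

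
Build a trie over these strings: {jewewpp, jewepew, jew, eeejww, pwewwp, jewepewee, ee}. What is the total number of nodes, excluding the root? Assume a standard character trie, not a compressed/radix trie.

Trace insertions, counting only characters that open a new branch:
  "jewewpp" → 7 new (j, e, w, e, w, p, p)
  "jewepew" → prefix "jewe" already present; 3 new (p, e, w)
  "jew" → prefix "jew" already present; 0 new (none)
  "eeejww" → 6 new (e, e, e, j, w, w)
  "pwewwp" → 6 new (p, w, e, w, w, p)
  "jewepewee" → prefix "jewepew" already present; 2 new (e, e)
  "ee" → prefix "ee" already present; 0 new (none)
Total nodes = 7 + 3 + 0 + 6 + 6 + 2 + 0 = 24

24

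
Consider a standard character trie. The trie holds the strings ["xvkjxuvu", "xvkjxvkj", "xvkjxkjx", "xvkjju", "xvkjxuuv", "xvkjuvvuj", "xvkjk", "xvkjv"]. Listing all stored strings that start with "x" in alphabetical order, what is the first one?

DFS of the "x" subtree visits, in order: "xvkjju", "xvkjk", "xvkjuvvuj", "xvkjv", "xvkjxkjx", "xvkjxuuv", "xvkjxuvu", "xvkjxvkj"
Position 1: xvkjju

xvkjju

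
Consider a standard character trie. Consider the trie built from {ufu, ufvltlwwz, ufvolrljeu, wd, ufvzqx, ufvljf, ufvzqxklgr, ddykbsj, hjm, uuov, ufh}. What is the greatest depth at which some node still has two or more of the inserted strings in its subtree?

6

The deepest shared node is where two words last agree before diverging.
"ufvzqx" and "ufvzqxklgr" agree on "ufvzqx" (6 characters) before diverging; nothing deeper is shared.
Longest shared-prefix length: 6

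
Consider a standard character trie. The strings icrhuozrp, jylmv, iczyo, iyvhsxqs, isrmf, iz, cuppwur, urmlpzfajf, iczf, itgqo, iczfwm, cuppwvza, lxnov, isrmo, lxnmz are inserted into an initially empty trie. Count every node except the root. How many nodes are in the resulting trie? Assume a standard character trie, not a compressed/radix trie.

Trace insertions, counting only characters that open a new branch:
  "icrhuozrp" → 9 new (i, c, r, h, u, o, z, r, p)
  "jylmv" → 5 new (j, y, l, m, v)
  "iczyo" → prefix "ic" already present; 3 new (z, y, o)
  "iyvhsxqs" → prefix "i" already present; 7 new (y, v, h, s, x, q, s)
  "isrmf" → prefix "i" already present; 4 new (s, r, m, f)
  "iz" → prefix "i" already present; 1 new (z)
  "cuppwur" → 7 new (c, u, p, p, w, u, r)
  "urmlpzfajf" → 10 new (u, r, m, l, p, z, f, a, j, f)
  "iczf" → prefix "icz" already present; 1 new (f)
  "itgqo" → prefix "i" already present; 4 new (t, g, q, o)
  "iczfwm" → prefix "iczf" already present; 2 new (w, m)
  "cuppwvza" → prefix "cuppw" already present; 3 new (v, z, a)
  "lxnov" → 5 new (l, x, n, o, v)
  "isrmo" → prefix "isrm" already present; 1 new (o)
  "lxnmz" → prefix "lxn" already present; 2 new (m, z)
Total nodes = 9 + 5 + 3 + 7 + 4 + 1 + 7 + 10 + 1 + 4 + 2 + 3 + 5 + 1 + 2 = 64

64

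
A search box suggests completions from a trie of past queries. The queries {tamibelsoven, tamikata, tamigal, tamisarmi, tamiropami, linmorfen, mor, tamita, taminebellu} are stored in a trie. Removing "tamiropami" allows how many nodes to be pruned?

6

After clearing the end-marker at "tamiropami", prune upward until reaching a node still needed by another word.
The suffix "ropami" (6 nodes) is used only by "tamiropami"; the node for "tami" still has the child "b", so pruning stops there.
Nodes removed: 6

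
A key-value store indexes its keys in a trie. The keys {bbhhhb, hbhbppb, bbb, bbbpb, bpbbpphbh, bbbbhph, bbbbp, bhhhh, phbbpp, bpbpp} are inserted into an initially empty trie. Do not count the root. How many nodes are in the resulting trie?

41

Trace insertions, counting only characters that open a new branch:
  "bbhhhb" → 6 new (b, b, h, h, h, b)
  "hbhbppb" → 7 new (h, b, h, b, p, p, b)
  "bbb" → prefix "bb" already present; 1 new (b)
  "bbbpb" → prefix "bbb" already present; 2 new (p, b)
  "bpbbpphbh" → prefix "b" already present; 8 new (p, b, b, p, p, h, b, h)
  "bbbbhph" → prefix "bbb" already present; 4 new (b, h, p, h)
  "bbbbp" → prefix "bbbb" already present; 1 new (p)
  "bhhhh" → prefix "b" already present; 4 new (h, h, h, h)
  "phbbpp" → 6 new (p, h, b, b, p, p)
  "bpbpp" → prefix "bpb" already present; 2 new (p, p)
Total nodes = 6 + 7 + 1 + 2 + 8 + 4 + 1 + 4 + 6 + 2 = 41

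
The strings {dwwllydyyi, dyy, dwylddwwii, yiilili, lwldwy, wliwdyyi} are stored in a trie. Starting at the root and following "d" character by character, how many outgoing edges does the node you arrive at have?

2

The children of the "d" node are the distinct next characters among strings starting with "d".
Distinct next characters after "d": w, y.
That node has 2 child edges.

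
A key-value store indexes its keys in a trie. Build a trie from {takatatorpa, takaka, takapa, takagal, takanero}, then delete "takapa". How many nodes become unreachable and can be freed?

2

After clearing the end-marker at "takapa", prune upward until reaching a node still needed by another word.
The suffix "pa" (2 nodes) is used only by "takapa"; the node for "taka" still has the child "t", so pruning stops there.
Nodes removed: 2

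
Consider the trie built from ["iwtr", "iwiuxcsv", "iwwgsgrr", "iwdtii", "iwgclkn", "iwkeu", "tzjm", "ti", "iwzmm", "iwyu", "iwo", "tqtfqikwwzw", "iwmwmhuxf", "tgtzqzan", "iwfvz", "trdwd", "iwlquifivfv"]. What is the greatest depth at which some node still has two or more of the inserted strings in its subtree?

The deepest shared node is where two words last agree before diverging.
"iwdtii" and "iwfvz" agree on "iw" (2 characters) before diverging; nothing deeper is shared.
Longest shared-prefix length: 2

2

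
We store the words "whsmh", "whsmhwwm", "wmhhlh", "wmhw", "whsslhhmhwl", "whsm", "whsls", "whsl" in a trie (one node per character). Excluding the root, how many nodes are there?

24

Count nodes per top-level branch (shared prefixes stored once):
  'w'-branch (whsl, whsls, whsm, whsmh, whsmhwwm, whsslhhmhwl, wmhhlh, wmhw): 24 nodes
Sum: 24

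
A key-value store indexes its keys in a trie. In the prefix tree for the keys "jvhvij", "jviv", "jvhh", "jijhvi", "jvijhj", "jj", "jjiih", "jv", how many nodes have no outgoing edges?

6

Leaves are exactly the stored words that no other stored word extends.
Those words: "jijhvi", "jjiih", "jvhh", "jvhvij", "jvijhj", "jviv"
Leaf count: 6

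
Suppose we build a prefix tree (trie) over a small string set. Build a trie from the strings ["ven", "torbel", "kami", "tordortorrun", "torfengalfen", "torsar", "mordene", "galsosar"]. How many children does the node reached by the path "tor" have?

Follow the path "tor" to its node, then look at its outgoing edges.
Distinct next characters after "tor": b, d, f, s.
That node has 4 child edges.

4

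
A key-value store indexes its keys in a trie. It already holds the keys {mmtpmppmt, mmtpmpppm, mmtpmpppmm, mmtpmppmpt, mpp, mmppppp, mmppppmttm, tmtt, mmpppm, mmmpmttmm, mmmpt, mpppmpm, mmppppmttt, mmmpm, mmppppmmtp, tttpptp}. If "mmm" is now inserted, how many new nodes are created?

"mmm" is already a full path in the trie; only an end-marker is added.
No new nodes are needed: 0.

0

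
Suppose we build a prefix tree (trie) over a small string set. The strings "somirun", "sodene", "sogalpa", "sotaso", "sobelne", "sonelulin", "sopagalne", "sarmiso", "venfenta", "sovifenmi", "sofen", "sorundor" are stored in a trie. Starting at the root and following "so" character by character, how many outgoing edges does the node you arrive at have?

The children of the "so" node are the distinct next characters among strings starting with "so".
Distinct next characters after "so": b, d, f, g, m, n, p, r, t, v.
That node has 10 child edges.

10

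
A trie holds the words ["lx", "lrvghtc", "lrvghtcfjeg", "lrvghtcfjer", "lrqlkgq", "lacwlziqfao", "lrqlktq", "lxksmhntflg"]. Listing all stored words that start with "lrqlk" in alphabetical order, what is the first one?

lrqlkgq

Words with prefix "lrqlk", in lexicographic order: "lrqlkgq", "lrqlktq"
Position 1: lrqlkgq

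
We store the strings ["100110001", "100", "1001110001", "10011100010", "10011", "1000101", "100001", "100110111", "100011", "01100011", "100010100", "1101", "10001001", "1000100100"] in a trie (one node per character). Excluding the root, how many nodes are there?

Trace insertions, counting only characters that open a new branch:
  "100110001" → 9 new (1, 0, 0, 1, 1, 0, 0, 0, 1)
  "100" → prefix "100" already present; 0 new (none)
  "1001110001" → prefix "10011" already present; 5 new (1, 0, 0, 0, 1)
  "10011100010" → prefix "1001110001" already present; 1 new (0)
  "10011" → prefix "10011" already present; 0 new (none)
  "1000101" → prefix "100" already present; 4 new (0, 1, 0, 1)
  "100001" → prefix "1000" already present; 2 new (0, 1)
  "100110111" → prefix "100110" already present; 3 new (1, 1, 1)
  "100011" → prefix "10001" already present; 1 new (1)
  "01100011" → 8 new (0, 1, 1, 0, 0, 0, 1, 1)
  "100010100" → prefix "1000101" already present; 2 new (0, 0)
  "1101" → prefix "1" already present; 3 new (1, 0, 1)
  "10001001" → prefix "100010" already present; 2 new (0, 1)
  "1000100100" → prefix "10001001" already present; 2 new (0, 0)
Total nodes = 9 + 0 + 5 + 1 + 0 + 4 + 2 + 3 + 1 + 8 + 2 + 3 + 2 + 2 = 42

42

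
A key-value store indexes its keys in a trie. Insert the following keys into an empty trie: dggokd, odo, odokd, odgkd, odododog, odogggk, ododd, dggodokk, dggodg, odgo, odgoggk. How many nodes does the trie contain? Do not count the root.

33

Trie structure (* marks end of a word):
(root)
├─ d
│  └─ g
│     └─ g
│        └─ o
│           ├─ d
│           │  ├─ g *
│           │  └─ o
│           │     └─ k
│           │        └─ k *
│           └─ k
│              └─ d *
└─ o
   └─ d
      ├─ g
      │  ├─ k
      │  │  └─ d *
      │  └─ o *
      │     └─ g
      │        └─ g
      │           └─ k *
      └─ o *
         ├─ d
         │  ├─ d *
         │  └─ o
         │     └─ d
         │        └─ o
         │           └─ g *
         ├─ g
         │  └─ g
         │     └─ g
         │        └─ k *
         └─ k
            └─ d *
Counting every labelled node above: 33.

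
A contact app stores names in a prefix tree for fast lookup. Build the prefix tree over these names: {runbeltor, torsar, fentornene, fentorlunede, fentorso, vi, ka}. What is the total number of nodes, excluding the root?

37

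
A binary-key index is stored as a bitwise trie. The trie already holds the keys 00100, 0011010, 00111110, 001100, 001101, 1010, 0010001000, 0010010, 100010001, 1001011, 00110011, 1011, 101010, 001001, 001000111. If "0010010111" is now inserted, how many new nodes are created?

3

The longest prefix of "0010010111" already in the trie is "0010010" (length 7).
Each of the 3 remaining characters creates one node.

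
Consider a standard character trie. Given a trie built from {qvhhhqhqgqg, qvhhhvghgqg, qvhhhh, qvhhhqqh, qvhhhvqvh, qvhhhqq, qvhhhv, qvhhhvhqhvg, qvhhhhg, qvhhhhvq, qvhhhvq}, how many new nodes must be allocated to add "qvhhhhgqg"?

2

Walking "qvhhhhgqg" from the root, the first 7 characters ("qvhhhhg") follow existing edges; "q" is the first miss.
So 9 − 7 = 2 new nodes.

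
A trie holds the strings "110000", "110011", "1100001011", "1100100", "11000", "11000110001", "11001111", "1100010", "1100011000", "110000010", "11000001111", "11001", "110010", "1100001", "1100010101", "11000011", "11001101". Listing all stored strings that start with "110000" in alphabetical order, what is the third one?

11000001111

Words with prefix "110000", in lexicographic order: "110000", "110000010", "11000001111", "1100001", "1100001011", "11000011"
Position 3: 11000001111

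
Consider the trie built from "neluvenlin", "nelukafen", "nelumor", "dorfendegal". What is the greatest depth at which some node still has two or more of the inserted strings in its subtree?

4

The deepest shared node is where two words last agree before diverging.
e.g. "nelukafen" and "nelumor" share the prefix "nelu" of length 4; no pair shares a longer one.
Longest shared-prefix length: 4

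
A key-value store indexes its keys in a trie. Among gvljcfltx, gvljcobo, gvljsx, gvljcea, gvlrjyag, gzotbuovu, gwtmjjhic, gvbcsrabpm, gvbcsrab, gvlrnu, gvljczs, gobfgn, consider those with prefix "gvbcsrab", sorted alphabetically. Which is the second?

DFS of the "gvbcsrab" subtree visits, in order: "gvbcsrab", "gvbcsrabpm"
The 2nd is gvbcsrabpm.

gvbcsrabpm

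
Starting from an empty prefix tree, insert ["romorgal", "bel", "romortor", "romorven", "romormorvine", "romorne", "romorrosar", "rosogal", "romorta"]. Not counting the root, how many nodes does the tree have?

Count nodes per top-level branch (shared prefixes stored once):
  'b'-branch (bel): 3 nodes
  'r'-branch (romorgal, romormorvine, romorne, romorrosar, romorta, romortor, romorven, rosogal): 34 nodes
Sum: 37

37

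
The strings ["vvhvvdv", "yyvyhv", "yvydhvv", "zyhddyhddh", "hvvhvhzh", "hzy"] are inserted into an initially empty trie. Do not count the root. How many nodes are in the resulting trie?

39

For each word, the new-node count is its length minus the longest prefix already in the trie:
  "vvhvvdv" → 7 new (v, v, h, v, v, d, v)
  "yyvyhv" → 6 new (y, y, v, y, h, v)
  "yvydhvv" → prefix "y" already present; 6 new (v, y, d, h, v, v)
  "zyhddyhddh" → 10 new (z, y, h, d, d, y, h, d, d, h)
  "hvvhvhzh" → 8 new (h, v, v, h, v, h, z, h)
  "hzy" → prefix "h" already present; 2 new (z, y)
Total nodes = 7 + 6 + 6 + 10 + 8 + 2 = 39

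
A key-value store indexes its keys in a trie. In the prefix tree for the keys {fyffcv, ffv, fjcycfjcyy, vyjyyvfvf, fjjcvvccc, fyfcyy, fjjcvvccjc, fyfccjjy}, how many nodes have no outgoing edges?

8

Leaves are exactly the stored words that no other stored word extends.
Those words: "ffv", "fjcycfjcyy", "fjjcvvccc", "fjjcvvccjc", "fyfccjjy", "fyfcyy", "fyffcv", "vyjyyvfvf"
Leaf count: 8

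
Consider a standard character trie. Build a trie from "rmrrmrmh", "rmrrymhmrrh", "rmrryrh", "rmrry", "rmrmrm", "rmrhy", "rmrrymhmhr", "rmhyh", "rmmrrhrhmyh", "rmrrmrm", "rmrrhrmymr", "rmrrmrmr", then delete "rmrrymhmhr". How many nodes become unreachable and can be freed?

2

A node on "rmrrymhmhr"'s path can go only if nothing else ends at it or branches off below it.
The suffix "hr" (2 nodes) is used only by "rmrrymhmhr"; the node for "rmrrymhm" still has the child "r", so pruning stops there.
Nodes removed: 2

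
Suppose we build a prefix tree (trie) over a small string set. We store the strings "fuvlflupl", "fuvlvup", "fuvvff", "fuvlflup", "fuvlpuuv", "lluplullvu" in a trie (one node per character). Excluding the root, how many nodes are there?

Insert word by word; a character creates a node only if that edge doesn't already exist:
  "fuvlflupl" → 9 new (f, u, v, l, f, l, u, p, l)
  "fuvlvup" → prefix "fuvl" already present; 3 new (v, u, p)
  "fuvvff" → prefix "fuv" already present; 3 new (v, f, f)
  "fuvlflup" → prefix "fuvlflup" already present; 0 new (none)
  "fuvlpuuv" → prefix "fuvl" already present; 4 new (p, u, u, v)
  "lluplullvu" → 10 new (l, l, u, p, l, u, l, l, v, u)
Total nodes = 9 + 3 + 3 + 0 + 4 + 10 = 29

29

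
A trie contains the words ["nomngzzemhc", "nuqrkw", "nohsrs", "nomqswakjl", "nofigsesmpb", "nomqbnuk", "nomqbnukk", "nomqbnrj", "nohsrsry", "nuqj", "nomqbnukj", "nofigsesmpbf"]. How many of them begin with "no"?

10

Walk to "no"; the words in its subtree are exactly those with that prefix.
Matches: "nofigsesmpb", "nofigsesmpbf", "nohsrs", "nohsrsry", "nomngzzemhc", "nomqbnrj", "nomqbnuk", "nomqbnukj", "nomqbnukk", "nomqswakjl"
Count: 10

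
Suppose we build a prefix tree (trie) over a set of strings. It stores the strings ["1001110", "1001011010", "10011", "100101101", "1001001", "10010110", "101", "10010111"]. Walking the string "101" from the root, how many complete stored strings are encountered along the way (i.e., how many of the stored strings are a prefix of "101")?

1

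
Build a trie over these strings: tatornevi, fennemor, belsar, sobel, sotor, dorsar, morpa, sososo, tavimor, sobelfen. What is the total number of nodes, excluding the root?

54

For each word, the new-node count is its length minus the longest prefix already in the trie:
  "tatornevi" → 9 new (t, a, t, o, r, n, e, v, i)
  "fennemor" → 8 new (f, e, n, n, e, m, o, r)
  "belsar" → 6 new (b, e, l, s, a, r)
  "sobel" → 5 new (s, o, b, e, l)
  "sotor" → prefix "so" already present; 3 new (t, o, r)
  "dorsar" → 6 new (d, o, r, s, a, r)
  "morpa" → 5 new (m, o, r, p, a)
  "sososo" → prefix "so" already present; 4 new (s, o, s, o)
  "tavimor" → prefix "ta" already present; 5 new (v, i, m, o, r)
  "sobelfen" → prefix "sobel" already present; 3 new (f, e, n)
Total nodes = 9 + 8 + 6 + 5 + 3 + 6 + 5 + 4 + 5 + 3 = 54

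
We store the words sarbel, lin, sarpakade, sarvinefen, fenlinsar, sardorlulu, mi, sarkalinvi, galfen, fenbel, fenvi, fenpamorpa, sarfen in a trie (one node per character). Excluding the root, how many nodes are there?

68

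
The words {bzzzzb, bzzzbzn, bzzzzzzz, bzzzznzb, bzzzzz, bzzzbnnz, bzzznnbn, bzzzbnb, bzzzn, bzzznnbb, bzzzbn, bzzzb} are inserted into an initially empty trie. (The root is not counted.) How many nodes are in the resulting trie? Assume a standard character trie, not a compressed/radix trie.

For each word, the new-node count is its length minus the longest prefix already in the trie:
  "bzzzzb" → 6 new (b, z, z, z, z, b)
  "bzzzbzn" → prefix "bzzz" already present; 3 new (b, z, n)
  "bzzzzzzz" → prefix "bzzzz" already present; 3 new (z, z, z)
  "bzzzznzb" → prefix "bzzzz" already present; 3 new (n, z, b)
  "bzzzzz" → prefix "bzzzzz" already present; 0 new (none)
  "bzzzbnnz" → prefix "bzzzb" already present; 3 new (n, n, z)
  "bzzznnbn" → prefix "bzzz" already present; 4 new (n, n, b, n)
  "bzzzbnb" → prefix "bzzzbn" already present; 1 new (b)
  "bzzzn" → prefix "bzzzn" already present; 0 new (none)
  "bzzznnbb" → prefix "bzzznnb" already present; 1 new (b)
  "bzzzbn" → prefix "bzzzbn" already present; 0 new (none)
  "bzzzb" → prefix "bzzzb" already present; 0 new (none)
Total nodes = 6 + 3 + 3 + 3 + 0 + 3 + 4 + 1 + 0 + 1 + 0 + 0 = 24

24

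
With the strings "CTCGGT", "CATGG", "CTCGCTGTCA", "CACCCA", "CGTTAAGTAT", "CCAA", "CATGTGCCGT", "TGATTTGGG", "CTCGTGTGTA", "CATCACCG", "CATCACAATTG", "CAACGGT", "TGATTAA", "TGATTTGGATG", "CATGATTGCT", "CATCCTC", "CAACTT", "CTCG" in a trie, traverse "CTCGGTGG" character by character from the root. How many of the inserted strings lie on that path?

2

Walk "CTCGGTGG" from the root; an end-of-word marker is hit whenever a stored word is a prefix of "CTCGGTGG".
Prefixes of the query that are stored words: "CTCG", "CTCGGT"
Count: 2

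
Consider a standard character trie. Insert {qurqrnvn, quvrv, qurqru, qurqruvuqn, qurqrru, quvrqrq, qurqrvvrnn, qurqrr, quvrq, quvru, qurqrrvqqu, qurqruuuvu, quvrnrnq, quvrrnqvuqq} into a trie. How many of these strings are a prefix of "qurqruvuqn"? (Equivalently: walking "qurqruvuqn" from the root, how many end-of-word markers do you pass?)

2

Walk "qurqruvuqn" from the root; an end-of-word marker is hit whenever a stored word is a prefix of "qurqruvuqn".
Prefixes of the query that are stored words: "qurqru", "qurqruvuqn"
Count: 2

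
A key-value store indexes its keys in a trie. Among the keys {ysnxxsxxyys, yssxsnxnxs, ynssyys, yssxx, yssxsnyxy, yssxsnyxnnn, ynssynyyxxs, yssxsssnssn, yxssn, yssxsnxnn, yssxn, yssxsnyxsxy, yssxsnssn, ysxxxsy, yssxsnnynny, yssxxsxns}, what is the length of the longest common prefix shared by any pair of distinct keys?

The deepest shared node is where two words last agree before diverging.
"yssxsnxnn" and "yssxsnxnxs" agree on "yssxsnxn" (8 characters) before diverging; nothing deeper is shared.
Longest shared-prefix length: 8

8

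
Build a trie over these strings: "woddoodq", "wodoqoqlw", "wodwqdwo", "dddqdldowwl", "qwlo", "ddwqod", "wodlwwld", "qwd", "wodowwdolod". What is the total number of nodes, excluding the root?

Count nodes per top-level branch (shared prefixes stored once):
  'd'-branch (dddqdldowwl, ddwqod): 15 nodes
  'q'-branch (qwd, qwlo): 5 nodes
  'w'-branch (woddoodq, wodlwwld, wodoqoqlw, wodowwdolod, wodwqdwo): 31 nodes
Sum: 51

51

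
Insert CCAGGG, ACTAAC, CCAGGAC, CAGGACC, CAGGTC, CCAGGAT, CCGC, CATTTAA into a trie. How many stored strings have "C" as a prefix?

Filter for entries beginning with "C":
Matches: "CAGGACC", "CAGGTC", "CATTTAA", "CCAGGAC", "CCAGGAT", "CCAGGG", "CCGC"
Count: 7

7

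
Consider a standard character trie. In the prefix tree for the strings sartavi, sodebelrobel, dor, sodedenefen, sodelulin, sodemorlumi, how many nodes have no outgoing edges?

6

Leaves are exactly the stored words that no other stored word extends.
Those words: "dor", "sartavi", "sodebelrobel", "sodedenefen", "sodelulin", "sodemorlumi"
Leaf count: 6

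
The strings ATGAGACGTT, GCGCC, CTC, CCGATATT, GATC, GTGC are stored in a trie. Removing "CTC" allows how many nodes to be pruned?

2

Walk "CTC" from the leaf back toward the root, removing each node that no remaining word uses.
The suffix "TC" (2 nodes) is used only by "CTC"; the node for "C" still has the child "C", so pruning stops there.
Nodes removed: 2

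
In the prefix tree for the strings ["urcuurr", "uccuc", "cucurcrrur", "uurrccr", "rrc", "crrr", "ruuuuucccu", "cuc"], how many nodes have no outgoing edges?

Leaves are exactly the stored words that no other stored word extends.
Those words: "crrr", "cucurcrrur", "rrc", "ruuuuucccu", "uccuc", "urcuurr", "uurrccr"
Leaf count: 7

7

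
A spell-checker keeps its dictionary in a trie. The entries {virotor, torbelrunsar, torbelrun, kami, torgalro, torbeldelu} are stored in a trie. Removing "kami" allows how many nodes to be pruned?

4

Walk "kami" from the leaf back toward the root, removing each node that no remaining word uses.
No other word shares any prefix with "kami", so all 4 of its nodes go.
Nodes removed: 4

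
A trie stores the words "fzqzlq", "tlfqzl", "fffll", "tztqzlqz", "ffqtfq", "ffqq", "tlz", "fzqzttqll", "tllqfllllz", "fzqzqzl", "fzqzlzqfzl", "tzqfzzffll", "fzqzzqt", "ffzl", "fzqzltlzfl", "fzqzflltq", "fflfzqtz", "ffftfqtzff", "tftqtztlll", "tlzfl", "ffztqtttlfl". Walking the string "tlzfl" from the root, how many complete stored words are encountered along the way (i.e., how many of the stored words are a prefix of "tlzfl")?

2

Check each prefix of "tlzfl" against the stored set — each match is an end-marker on the path.
Prefixes of the query that are stored words: "tlz", "tlzfl"
Count: 2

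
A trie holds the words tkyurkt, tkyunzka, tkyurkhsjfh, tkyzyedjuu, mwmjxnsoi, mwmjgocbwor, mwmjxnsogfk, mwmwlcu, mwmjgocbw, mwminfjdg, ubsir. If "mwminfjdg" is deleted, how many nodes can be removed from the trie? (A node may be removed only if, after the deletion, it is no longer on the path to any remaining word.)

6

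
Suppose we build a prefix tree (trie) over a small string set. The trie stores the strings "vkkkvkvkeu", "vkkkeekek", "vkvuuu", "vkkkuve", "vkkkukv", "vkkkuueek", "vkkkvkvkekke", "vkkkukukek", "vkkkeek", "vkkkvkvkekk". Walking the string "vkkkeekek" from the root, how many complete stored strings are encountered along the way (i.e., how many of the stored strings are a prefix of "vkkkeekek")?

2

Check each prefix of "vkkkeekek" against the stored set — each match is an end-marker on the path.
Prefixes of the query that are stored words: "vkkkeek", "vkkkeekek"
Count: 2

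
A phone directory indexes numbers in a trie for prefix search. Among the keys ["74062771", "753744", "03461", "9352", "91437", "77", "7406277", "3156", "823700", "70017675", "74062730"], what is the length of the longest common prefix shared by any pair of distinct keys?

7

Look for the deepest trie node that still has at least two words in its subtree.
"7406277" and "74062771" agree on "7406277" (7 characters) before diverging; nothing deeper is shared.
Longest shared-prefix length: 7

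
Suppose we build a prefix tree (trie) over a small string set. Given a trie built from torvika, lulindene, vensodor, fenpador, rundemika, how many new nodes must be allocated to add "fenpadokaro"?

4

Walking "fenpadokaro" from the root, the first 7 characters ("fenpado") follow existing edges; "k" is the first miss.
New nodes needed: |"fenpadokaro"| − 7 = 11 − 7 = 4.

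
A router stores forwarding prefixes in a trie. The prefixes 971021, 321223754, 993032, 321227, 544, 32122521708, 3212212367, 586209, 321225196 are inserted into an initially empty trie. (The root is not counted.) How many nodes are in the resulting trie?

43

Trace insertions, counting only characters that open a new branch:
  "971021" → 6 new (9, 7, 1, 0, 2, 1)
  "321223754" → 9 new (3, 2, 1, 2, 2, 3, 7, 5, 4)
  "993032" → prefix "9" already present; 5 new (9, 3, 0, 3, 2)
  "321227" → prefix "32122" already present; 1 new (7)
  "544" → 3 new (5, 4, 4)
  "32122521708" → prefix "32122" already present; 6 new (5, 2, 1, 7, 0, 8)
  "3212212367" → prefix "32122" already present; 5 new (1, 2, 3, 6, 7)
  "586209" → prefix "5" already present; 5 new (8, 6, 2, 0, 9)
  "321225196" → prefix "321225" already present; 3 new (1, 9, 6)
Total nodes = 6 + 9 + 5 + 1 + 3 + 6 + 5 + 5 + 3 = 43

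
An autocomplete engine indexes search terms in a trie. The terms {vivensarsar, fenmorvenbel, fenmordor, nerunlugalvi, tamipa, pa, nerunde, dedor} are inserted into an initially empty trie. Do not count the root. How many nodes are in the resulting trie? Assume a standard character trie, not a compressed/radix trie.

53

Insert word by word; a character creates a node only if that edge doesn't already exist:
  "vivensarsar" → 11 new (v, i, v, e, n, s, a, r, s, a, r)
  "fenmorvenbel" → 12 new (f, e, n, m, o, r, v, e, n, b, e, l)
  "fenmordor" → prefix "fenmor" already present; 3 new (d, o, r)
  "nerunlugalvi" → 12 new (n, e, r, u, n, l, u, g, a, l, v, i)
  "tamipa" → 6 new (t, a, m, i, p, a)
  "pa" → 2 new (p, a)
  "nerunde" → prefix "nerun" already present; 2 new (d, e)
  "dedor" → 5 new (d, e, d, o, r)
Total nodes = 11 + 12 + 3 + 12 + 6 + 2 + 2 + 5 = 53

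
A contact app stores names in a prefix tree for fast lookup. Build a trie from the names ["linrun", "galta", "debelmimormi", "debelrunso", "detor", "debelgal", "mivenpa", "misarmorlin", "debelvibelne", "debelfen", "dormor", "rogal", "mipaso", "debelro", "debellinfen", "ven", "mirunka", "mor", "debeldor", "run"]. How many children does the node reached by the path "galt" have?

1

Follow the path "galt" to its node, then look at its outgoing edges.
Distinct next characters after "galt": a.
That node has 1 child edge.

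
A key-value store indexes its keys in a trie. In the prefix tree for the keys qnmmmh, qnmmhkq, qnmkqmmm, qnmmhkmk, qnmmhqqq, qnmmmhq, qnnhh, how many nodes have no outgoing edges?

6

Leaves are exactly the stored words that no other stored word extends.
Those words: "qnmkqmmm", "qnmmhkmk", "qnmmhkq", "qnmmhqqq", "qnmmmhq", "qnnhh"
Leaf count: 6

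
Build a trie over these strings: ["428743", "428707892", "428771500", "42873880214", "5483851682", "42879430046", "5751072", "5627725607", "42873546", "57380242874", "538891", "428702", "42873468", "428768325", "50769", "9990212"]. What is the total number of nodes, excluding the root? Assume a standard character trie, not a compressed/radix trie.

Count nodes per top-level branch (shared prefixes stored once):
  '4'-branch (428702, 428707892, 42873468, 42873546, 42873880214, 428743, 428768325, 428771500, 42879430046): 42 nodes
  '5'-branch (50769, 538891, 5483851682, 5627725607, 57380242874, 5751072): 43 nodes
  '9'-branch (9990212): 7 nodes
Sum: 92

92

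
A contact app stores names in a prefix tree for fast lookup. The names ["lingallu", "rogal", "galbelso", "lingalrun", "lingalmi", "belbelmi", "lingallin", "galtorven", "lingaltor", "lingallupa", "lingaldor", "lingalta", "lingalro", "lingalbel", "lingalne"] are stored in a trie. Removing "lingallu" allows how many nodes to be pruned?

A node on "lingallu"'s path can go only if nothing else ends at it or branches off below it.
Every node on "lingallu" is still needed (e.g. by "lingallupa"), so nothing is freed.
Nodes removed: 0

0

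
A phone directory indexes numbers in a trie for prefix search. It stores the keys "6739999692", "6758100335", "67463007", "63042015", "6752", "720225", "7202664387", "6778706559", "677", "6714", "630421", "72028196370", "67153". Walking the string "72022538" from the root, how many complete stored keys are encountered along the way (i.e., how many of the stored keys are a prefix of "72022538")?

Check each prefix of "72022538" against the stored set — each match is an end-marker on the path.
Prefixes of the query that are stored words: "720225"
Count: 1

1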